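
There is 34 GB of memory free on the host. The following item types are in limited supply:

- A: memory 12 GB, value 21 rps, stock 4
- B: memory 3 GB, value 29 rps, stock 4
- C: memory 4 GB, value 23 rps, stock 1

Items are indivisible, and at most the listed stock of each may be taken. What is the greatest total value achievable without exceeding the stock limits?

Top feasible selections:
- 1×A + 4×B + 1×C: memory 28, value 160
- 4×B + 1×C: memory 16, value 139
- 1×A + 4×B: memory 24, value 137
Best: 160 rps.

160 rps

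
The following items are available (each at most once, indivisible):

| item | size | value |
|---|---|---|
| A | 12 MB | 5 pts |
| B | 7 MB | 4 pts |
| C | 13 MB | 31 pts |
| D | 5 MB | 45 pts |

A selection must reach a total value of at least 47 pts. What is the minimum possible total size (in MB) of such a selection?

Subsets with value ≥ 47, sorted by total size:
- B+D: size 12, value 49
- A+D: size 17, value 50
- C+D: size 18, value 76
Minimum size: 12 MB.

12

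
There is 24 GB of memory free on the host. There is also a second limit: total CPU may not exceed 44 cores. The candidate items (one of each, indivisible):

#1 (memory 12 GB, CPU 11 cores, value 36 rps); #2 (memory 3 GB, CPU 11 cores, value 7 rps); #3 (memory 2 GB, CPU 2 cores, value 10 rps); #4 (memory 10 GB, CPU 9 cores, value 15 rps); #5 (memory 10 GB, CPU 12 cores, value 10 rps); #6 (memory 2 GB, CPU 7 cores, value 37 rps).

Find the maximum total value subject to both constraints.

Feasible sets respecting both limits:
- #1+#2+#3+#6: memory 19, CPU 31, value 90
- #1+#4+#6: memory 24, CPU 27, value 88
- #1+#3+#6: memory 16, CPU 20, value 83
Best: 90 rps.

90 rps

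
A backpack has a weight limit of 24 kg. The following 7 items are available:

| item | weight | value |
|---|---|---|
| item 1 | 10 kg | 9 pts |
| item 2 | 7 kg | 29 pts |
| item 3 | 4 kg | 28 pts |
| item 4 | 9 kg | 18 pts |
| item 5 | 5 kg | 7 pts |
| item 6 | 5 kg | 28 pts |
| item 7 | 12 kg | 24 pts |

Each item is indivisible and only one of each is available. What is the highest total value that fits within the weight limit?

92 pts

Check high-value combinations within 24 kg:
- item 2+item 3+item 5+item 6: weight 7+4+5+5=21, value 29+28+7+28=92
- item 2+item 3+item 6: weight 7+4+5=16, value 29+28+28=85
- item 3+item 4+item 5+item 6: weight 4+9+5+5=23, value 28+18+7+28=81
Best: 92 pts.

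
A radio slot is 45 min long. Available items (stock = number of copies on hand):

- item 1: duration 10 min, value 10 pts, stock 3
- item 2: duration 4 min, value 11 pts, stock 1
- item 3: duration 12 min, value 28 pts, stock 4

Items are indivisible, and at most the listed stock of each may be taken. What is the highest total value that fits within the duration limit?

Best selections within duration 45 and stock limits:
- 1×item 2 + 3×item 3: duration 40, value 95
- 3×item 3: duration 36, value 84
Best: 95 pts.

95 pts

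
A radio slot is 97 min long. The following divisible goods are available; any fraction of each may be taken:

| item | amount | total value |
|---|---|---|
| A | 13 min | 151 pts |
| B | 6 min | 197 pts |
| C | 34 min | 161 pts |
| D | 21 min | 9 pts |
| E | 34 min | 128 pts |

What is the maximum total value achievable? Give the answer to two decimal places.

Take in order of value per unit:
- B (197/6 per unit): all 6 → value 197, running total 197.00
- A (151/13 per unit): all 13 → value 151, running total 348.00
- C (161/34 per unit): all 34 → value 161, running total 509.00
- E (128/34 per unit): all 34 → value 128, running total 637.00
- D (9/21 per unit): 10 of 21 → value 10×9/21 = 4.2857, running total 641.29
Total 641.29.

641.29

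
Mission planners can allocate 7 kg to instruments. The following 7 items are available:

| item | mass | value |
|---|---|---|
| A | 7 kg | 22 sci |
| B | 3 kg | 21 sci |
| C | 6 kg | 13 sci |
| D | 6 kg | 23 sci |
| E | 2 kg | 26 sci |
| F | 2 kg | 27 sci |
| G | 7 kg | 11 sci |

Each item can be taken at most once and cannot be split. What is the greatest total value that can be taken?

74 sci

Check high-value combinations within 7 kg:
- B+E+F: mass 3+2+2=7, value 21+26+27=74
- E+F: mass 2+2=4, value 26+27=53
- B+F: mass 3+2=5, value 21+27=48
Best: 74 sci.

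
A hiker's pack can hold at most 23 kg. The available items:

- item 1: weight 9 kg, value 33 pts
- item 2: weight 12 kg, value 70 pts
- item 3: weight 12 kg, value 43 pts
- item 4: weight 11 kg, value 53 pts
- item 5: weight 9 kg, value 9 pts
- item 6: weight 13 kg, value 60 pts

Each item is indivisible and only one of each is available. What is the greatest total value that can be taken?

123 pts

This is a 0/1 knapsack; check combinations near the capacity.
- item 2+item 4: weight 12+11=23, value 70+53=123
- item 1+item 2: weight 9+12=21, value 33+70=103
- item 3+item 4: weight 12+11=23, value 43+53=96
- item 1+item 6: weight 9+13=22, value 33+60=93
- item 1+item 4: weight 9+11=20, value 33+53=86
Best: 123 pts.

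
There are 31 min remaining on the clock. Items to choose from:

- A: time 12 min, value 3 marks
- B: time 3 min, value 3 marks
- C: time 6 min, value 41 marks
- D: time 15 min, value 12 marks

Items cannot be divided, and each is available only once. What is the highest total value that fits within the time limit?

56 marks

This is a 0/1 knapsack; check combinations near the capacity.
- B+C+D: time 3+6+15=24, value 3+41+12=56
- C+D: time 6+15=21, value 41+12=53
- A+B+C: time 12+3+6=21, value 3+3+41=47
- B+C: time 3+6=9, value 3+41=44
Best: 56 marks.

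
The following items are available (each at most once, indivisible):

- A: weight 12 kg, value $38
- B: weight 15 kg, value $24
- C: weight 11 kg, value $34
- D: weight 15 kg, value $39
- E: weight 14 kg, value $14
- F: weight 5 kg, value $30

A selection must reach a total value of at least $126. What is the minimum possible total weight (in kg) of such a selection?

43

Subsets with value ≥ 126, sorted by total weight:
- A+C+D+F: weight 43, value 141
- A+B+C+F: weight 43, value 126
- B+C+D+F: weight 46, value 127
- A+B+D+F: weight 47, value 131
Minimum weight: 43 kg.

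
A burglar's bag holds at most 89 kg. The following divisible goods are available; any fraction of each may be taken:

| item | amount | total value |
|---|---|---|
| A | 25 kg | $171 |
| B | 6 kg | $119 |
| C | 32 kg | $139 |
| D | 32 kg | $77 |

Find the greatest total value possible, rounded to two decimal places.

Take in order of value per unit:
- B (119/6 per unit): all 6 → value 119, running total 119.00
- A (171/25 per unit): all 25 → value 171, running total 290.00
- C (139/32 per unit): all 32 → value 139, running total 429.00
- D (77/32 per unit): 26 of 32 → value 26×77/32 = 62.5625, running total 491.56
Total 491.56.

491.56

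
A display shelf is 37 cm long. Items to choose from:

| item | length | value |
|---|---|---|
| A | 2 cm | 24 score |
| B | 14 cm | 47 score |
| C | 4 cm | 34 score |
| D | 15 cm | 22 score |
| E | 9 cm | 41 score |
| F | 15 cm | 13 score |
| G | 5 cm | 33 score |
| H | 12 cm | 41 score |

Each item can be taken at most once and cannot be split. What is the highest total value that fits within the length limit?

This is a 0/1 knapsack; check combinations near the capacity.
- A+B+C+E+G: length 2+14+4+9+5=34, value 24+47+34+41+33=179
- A+B+C+G+H: length 2+14+4+5+12=37, value 24+47+34+33+41=179
- A+C+E+G+H: length 2+4+9+5+12=32, value 24+34+41+33+41=173
- B+C+E+G: length 14+4+9+5=32, value 47+34+41+33=155
Best: 179 score.

179 score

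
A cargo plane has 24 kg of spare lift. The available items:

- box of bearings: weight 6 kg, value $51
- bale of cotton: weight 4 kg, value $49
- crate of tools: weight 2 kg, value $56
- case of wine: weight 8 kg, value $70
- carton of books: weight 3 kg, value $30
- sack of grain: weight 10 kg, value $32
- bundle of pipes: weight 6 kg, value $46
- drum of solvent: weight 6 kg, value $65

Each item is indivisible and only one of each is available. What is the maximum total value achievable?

Check high-value combinations within 24 kg:
- bale of cotton+crate of tools+case of wine+carton of books+drum of solvent: weight 4+2+8+3+6=23, value 49+56+70+30+65=270
- box of bearings+bale of cotton+crate of tools+bundle of pipes+drum of solvent: weight 6+4+2+6+6=24, value 51+49+56+46+65=267
- box of bearings+bale of cotton+crate of tools+case of wine+carton of books: weight 6+4+2+8+3=23, value 51+49+56+70+30=256
- box of bearings+bale of cotton+crate of tools+carton of books+drum of solvent: weight 6+4+2+3+6=21, value 51+49+56+30+65=251
Best: $270.

$270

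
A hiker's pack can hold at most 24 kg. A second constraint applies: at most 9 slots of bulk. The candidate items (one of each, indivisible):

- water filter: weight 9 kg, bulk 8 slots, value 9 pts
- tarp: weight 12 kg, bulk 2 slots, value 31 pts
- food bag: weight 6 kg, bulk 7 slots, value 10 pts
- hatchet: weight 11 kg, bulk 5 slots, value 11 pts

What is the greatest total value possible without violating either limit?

42 pts

Feasible sets respecting both limits:
- tarp+hatchet: weight 23, bulk 7, value 42
- tarp+food bag: weight 18, bulk 9, value 41
- tarp: weight 12, bulk 2, value 31
- hatchet: weight 11, bulk 5, value 11
Best: 42 pts.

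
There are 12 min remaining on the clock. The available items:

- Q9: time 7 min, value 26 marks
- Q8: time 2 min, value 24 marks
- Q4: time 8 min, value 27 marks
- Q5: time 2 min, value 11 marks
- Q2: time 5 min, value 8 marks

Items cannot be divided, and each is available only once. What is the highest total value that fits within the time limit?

Check high-value combinations within 12 min:
- Q8+Q4+Q5: time 2+8+2=12, value 24+27+11=62
- Q9+Q8+Q5: time 7+2+2=11, value 26+24+11=61
- Q8+Q4: time 2+8=10, value 24+27=51
- Q9+Q8: time 7+2=9, value 26+24=50
- Q8+Q5+Q2: time 2+2+5=9, value 24+11+8=43
Best: 62 marks.

62 marks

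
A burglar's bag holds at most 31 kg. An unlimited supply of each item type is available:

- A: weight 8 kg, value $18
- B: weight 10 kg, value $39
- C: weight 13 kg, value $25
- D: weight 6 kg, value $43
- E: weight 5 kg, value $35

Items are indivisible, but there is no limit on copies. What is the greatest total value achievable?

Best value-per-unit is D at 43/6; filling with it alone gives 5×43 = 215.
Optimal mix: 1×D + 5×E → weight 31, value 218.

$218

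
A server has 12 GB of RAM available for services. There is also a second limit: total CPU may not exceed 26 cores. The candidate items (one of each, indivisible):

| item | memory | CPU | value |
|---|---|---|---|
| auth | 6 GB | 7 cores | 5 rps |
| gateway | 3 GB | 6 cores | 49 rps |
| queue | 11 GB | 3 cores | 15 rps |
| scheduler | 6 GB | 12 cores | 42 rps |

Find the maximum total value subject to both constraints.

91 rps

Feasible sets respecting both limits:
- gateway+scheduler: memory 9, CPU 18, value 91
- auth+gateway: memory 9, CPU 13, value 54
- gateway: memory 3, CPU 6, value 49
- auth+scheduler: memory 12, CPU 19, value 47
Best: 91 rps.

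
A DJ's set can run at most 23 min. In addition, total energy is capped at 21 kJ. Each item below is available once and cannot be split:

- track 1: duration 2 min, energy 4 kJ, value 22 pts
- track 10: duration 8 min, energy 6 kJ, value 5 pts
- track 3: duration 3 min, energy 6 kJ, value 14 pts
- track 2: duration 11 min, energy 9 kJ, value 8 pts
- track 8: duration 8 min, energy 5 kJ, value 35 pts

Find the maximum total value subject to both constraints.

Feasible sets respecting both limits:
- track 1+track 10+track 3+track 8: duration 21, energy 21, value 76
- track 1+track 3+track 8: duration 13, energy 15, value 71
- track 1+track 2+track 8: duration 21, energy 18, value 65
Best: 76 pts.

76 pts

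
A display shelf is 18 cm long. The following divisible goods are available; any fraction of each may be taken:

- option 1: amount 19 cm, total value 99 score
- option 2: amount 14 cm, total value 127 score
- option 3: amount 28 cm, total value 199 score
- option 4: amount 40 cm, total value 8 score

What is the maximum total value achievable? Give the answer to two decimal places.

155.43

Take in order of value per unit:
- option 2 (127/14 per unit): all 14 → value 127, running total 127.00
- option 3 (199/28 per unit): 4 of 28 → value 4×199/28 = 28.4286, running total 155.43
Total 155.43.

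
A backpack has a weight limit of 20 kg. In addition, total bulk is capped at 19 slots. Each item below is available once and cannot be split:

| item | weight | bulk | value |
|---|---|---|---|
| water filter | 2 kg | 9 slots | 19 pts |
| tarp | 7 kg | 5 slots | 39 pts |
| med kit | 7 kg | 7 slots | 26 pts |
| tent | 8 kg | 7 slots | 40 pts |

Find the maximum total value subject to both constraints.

79 pts

Feasible sets respecting both limits:
- tarp+tent: weight 15, bulk 12, value 79
- med kit+tent: weight 15, bulk 14, value 66
- tarp+med kit: weight 14, bulk 12, value 65
- water filter+tent: weight 10, bulk 16, value 59
Best: 79 pts.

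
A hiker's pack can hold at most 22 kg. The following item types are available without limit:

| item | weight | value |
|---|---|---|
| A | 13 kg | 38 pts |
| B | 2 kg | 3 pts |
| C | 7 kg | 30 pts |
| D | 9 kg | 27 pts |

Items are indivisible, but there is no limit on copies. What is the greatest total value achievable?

90 pts

Best value-per-unit is C at 30/7, and filling with it alone uses weight 3×7=21. No mix of the others beats 3×30 = 90.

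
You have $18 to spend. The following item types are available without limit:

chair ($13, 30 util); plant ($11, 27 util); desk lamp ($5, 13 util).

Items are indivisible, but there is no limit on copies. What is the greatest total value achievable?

Best value-per-unit is desk lamp at 13/5; filling with it alone gives 3×13 = 39.
Optimal mix: 1×chair + 1×desk lamp → cost 18, value 43.

43 util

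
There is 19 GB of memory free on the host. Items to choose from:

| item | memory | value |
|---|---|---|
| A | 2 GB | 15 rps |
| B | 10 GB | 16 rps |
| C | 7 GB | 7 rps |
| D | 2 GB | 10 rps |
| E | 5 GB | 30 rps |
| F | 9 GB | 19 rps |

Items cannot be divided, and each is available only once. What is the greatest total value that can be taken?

Check high-value combinations within 19 GB:
- A+D+E+F: memory 2+2+5+9=18, value 15+10+30+19=74
- A+B+D+E: memory 2+10+2+5=19, value 15+16+10+30=71
- A+E+F: memory 2+5+9=16, value 15+30+19=64
Best: 74 rps.

74 rps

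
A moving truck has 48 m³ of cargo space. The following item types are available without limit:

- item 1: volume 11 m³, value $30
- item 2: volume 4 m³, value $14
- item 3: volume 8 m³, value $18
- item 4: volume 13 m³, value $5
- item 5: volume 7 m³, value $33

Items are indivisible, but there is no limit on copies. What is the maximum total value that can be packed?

Best value-per-unit is item 5 at 33/7; filling with it alone gives 6×33 = 198.
Optimal mix: 1×item 2 + 6×item 5 → volume 46, value 212.

$212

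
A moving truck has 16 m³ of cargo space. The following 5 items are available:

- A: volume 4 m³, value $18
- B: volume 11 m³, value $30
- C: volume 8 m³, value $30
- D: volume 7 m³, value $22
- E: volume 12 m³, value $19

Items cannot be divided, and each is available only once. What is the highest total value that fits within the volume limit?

$52

Check high-value combinations within 16 m³:
- C+D: volume 8+7=15, value 30+22=52
- A+C: volume 4+8=12, value 18+30=48
- A+B: volume 4+11=15, value 18+30=48
- A+D: volume 4+7=11, value 18+22=40
Best: $52.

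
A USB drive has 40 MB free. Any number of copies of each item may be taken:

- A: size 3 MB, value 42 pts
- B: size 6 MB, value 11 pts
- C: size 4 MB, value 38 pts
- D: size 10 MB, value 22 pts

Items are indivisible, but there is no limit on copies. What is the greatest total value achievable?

546 pts

Best value-per-unit is A at 42/3, and filling with it alone uses size 13×3=39. No mix of the others beats 13×42 = 546.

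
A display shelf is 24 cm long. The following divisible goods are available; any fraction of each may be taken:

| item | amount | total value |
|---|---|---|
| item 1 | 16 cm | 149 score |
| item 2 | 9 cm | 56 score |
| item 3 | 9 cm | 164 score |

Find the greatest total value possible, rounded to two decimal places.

303.69

Take in order of value per unit:
- item 3 (164/9 per unit): all 9 → value 164, running total 164.00
- item 1 (149/16 per unit): 15 of 16 → value 15×149/16 = 139.6875, running total 303.69
Total 303.69.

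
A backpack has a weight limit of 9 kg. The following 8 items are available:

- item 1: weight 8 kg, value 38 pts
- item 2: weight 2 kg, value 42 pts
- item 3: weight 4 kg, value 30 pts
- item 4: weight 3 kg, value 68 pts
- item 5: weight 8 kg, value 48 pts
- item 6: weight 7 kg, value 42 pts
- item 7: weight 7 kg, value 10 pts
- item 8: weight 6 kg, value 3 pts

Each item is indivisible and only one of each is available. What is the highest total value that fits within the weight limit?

Check high-value combinations within 9 kg:
- item 2+item 3+item 4: weight 2+4+3=9, value 42+30+68=140
- item 2+item 4: weight 2+3=5, value 42+68=110
- item 3+item 4: weight 4+3=7, value 30+68=98
Best: 140 pts.

140 pts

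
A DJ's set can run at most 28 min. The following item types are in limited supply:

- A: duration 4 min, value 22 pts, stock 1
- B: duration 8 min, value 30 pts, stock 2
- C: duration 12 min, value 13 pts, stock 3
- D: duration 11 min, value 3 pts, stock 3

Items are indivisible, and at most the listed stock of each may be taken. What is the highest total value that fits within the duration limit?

82 pts

Best selections within duration 28 and stock limits:
- 1×A + 2×B: duration 20, value 82
- 2×B + 1×C: duration 28, value 73
- 1×A + 1×B + 1×C: duration 24, value 65
- 2×B + 1×D: duration 27, value 63
Best: 82 pts.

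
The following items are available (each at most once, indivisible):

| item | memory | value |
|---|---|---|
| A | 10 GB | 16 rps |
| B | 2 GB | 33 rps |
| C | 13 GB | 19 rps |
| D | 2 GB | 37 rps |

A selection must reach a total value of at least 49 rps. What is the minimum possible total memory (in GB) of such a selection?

4

Subsets with value ≥ 49, sorted by total memory:
- B+D: memory 4, value 70
- A+D: memory 12, value 53
Minimum memory: 4 GB.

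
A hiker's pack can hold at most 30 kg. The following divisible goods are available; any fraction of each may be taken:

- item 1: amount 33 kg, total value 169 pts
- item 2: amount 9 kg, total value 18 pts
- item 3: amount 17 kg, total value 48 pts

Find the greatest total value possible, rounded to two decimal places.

Take in order of value per unit:
- item 1 (169/33 per unit): 30 of 33 → value 30×169/33 = 153.6364, running total 153.64
Total 153.64.

153.64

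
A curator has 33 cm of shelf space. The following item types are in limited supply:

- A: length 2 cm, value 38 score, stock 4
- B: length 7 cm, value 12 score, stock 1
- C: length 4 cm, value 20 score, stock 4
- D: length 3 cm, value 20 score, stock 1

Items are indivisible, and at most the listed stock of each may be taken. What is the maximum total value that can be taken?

Top feasible selections:
- 4×A + 4×C + 1×D: length 27, value 252
- 4×A + 1×B + 3×C + 1×D: length 30, value 244
- 4×A + 1×B + 4×C: length 31, value 244
Best: 252 score.

252 score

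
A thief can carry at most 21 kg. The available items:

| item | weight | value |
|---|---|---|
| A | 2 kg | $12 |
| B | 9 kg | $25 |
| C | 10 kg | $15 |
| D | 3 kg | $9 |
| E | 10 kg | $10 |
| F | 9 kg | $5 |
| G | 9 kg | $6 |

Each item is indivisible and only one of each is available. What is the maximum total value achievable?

$52

Check high-value combinations within 21 kg:
- A+B+C: weight 2+9+10=21, value 12+25+15=52
- A+B+E: weight 2+9+10=21, value 12+25+10=47
- A+B+D: weight 2+9+3=14, value 12+25+9=46
- A+B+G: weight 2+9+9=20, value 12+25+6=43
- A+B+F: weight 2+9+9=20, value 12+25+5=42
Best: $52.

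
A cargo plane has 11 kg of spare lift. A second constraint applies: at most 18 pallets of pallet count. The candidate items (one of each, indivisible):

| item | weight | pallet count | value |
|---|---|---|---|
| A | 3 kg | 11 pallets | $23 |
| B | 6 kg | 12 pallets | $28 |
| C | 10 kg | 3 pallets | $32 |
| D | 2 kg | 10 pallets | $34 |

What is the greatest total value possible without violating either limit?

Feasible sets respecting both limits:
- D: weight 2, pallet count 10, value 34
- C: weight 10, pallet count 3, value 32
- B: weight 6, pallet count 12, value 28
- A: weight 3, pallet count 11, value 23
Best: $34.

$34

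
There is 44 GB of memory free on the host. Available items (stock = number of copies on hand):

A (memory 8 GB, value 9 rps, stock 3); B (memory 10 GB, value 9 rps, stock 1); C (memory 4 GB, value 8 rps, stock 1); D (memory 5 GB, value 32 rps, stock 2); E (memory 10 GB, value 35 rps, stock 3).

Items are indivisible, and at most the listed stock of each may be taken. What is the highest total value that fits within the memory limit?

177 rps

Top feasible selections:
- 1×C + 2×D + 3×E: memory 44, value 177
- 2×D + 3×E: memory 40, value 169
- 1×A + 1×C + 2×D + 2×E: memory 42, value 151
- 1×B + 1×C + 2×D + 2×E: memory 44, value 151
Best: 177 rps.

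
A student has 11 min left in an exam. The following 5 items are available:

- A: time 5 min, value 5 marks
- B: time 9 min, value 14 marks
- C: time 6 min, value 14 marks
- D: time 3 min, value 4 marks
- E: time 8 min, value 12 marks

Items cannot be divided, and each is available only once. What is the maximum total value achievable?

19 marks

Check high-value combinations within 11 min:
- A+C: time 5+6=11, value 5+14=19
- C+D: time 6+3=9, value 14+4=18
- D+E: time 3+8=11, value 4+12=16
Best: 19 marks.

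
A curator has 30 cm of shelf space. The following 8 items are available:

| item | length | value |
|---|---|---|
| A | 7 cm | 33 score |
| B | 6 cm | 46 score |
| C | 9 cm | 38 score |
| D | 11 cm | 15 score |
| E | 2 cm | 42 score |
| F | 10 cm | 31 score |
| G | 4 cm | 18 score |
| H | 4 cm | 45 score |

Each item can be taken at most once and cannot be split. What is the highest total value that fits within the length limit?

204 score

Check high-value combinations within 30 cm:
- A+B+C+E+H: length 7+6+9+2+4=28, value 33+46+38+42+45=204
- A+B+E+F+H: length 7+6+2+10+4=29, value 33+46+42+31+45=197
- B+C+E+G+H: length 6+9+2+4+4=25, value 46+38+42+18+45=189
- A+B+E+G+H: length 7+6+2+4+4=23, value 33+46+42+18+45=184
Best: 204 score.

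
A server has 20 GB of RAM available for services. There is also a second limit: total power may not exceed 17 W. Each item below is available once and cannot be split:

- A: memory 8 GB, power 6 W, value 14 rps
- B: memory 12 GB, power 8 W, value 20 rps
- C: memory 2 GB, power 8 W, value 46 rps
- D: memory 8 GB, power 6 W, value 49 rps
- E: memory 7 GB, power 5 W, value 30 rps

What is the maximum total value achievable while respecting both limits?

95 rps

Feasible sets respecting both limits:
- C+D: memory 10, power 14, value 95
- D+E: memory 15, power 11, value 79
- C+E: memory 9, power 13, value 76
- B+D: memory 20, power 14, value 69
Best: 95 rps.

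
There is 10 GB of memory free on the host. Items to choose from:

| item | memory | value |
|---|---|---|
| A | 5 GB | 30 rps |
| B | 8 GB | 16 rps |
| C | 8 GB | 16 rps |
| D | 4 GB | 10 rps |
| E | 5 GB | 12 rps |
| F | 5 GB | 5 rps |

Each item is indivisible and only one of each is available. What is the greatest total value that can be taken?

Check high-value combinations within 10 GB:
- A+E: memory 5+5=10, value 30+12=42
- A+D: memory 5+4=9, value 30+10=40
- A+F: memory 5+5=10, value 30+5=35
- A: memory 5, value 30
Best: 42 rps.

42 rps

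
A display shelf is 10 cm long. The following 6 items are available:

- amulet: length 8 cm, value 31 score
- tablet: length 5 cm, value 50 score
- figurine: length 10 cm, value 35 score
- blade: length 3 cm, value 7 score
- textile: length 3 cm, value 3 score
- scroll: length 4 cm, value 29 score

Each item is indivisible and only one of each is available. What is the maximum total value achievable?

79 score

Check high-value combinations within 10 cm:
- tablet+scroll: length 5+4=9, value 50+29=79
- tablet+blade: length 5+3=8, value 50+7=57
- tablet+textile: length 5+3=8, value 50+3=53
- tablet: length 5, value 50
Best: 79 score.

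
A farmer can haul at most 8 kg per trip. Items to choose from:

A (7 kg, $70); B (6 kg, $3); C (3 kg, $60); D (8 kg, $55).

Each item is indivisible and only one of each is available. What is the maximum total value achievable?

Check high-value combinations within 8 kg:
- A: weight 7, value 70
- C: weight 3, value 60
- D: weight 8, value 55
- B: weight 6, value 3
Best: $70.

$70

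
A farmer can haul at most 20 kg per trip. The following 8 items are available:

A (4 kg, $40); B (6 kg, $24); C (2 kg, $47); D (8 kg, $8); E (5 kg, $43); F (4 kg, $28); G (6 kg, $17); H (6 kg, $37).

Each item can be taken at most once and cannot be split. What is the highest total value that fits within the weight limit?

Check high-value combinations within 20 kg:
- A+C+E+H: weight 4+2+5+6=17, value 40+47+43+37=167
- A+C+E+F: weight 4+2+5+4=15, value 40+47+43+28=158
- C+E+F+H: weight 2+5+4+6=17, value 47+43+28+37=155
- A+B+C+E: weight 4+6+2+5=17, value 40+24+47+43=154
- A+C+F+H: weight 4+2+4+6=16, value 40+47+28+37=152
Best: $167.

$167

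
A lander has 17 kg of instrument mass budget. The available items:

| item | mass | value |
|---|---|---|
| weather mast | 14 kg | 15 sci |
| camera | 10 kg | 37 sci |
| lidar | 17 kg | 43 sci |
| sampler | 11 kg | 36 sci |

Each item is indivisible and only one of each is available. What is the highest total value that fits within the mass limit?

43 sci

This is a 0/1 knapsack; check combinations near the capacity.
- lidar: mass 17, value 43
- camera: mass 10, value 37
- sampler: mass 11, value 36
- weather mast: mass 14, value 15
Best: 43 sci.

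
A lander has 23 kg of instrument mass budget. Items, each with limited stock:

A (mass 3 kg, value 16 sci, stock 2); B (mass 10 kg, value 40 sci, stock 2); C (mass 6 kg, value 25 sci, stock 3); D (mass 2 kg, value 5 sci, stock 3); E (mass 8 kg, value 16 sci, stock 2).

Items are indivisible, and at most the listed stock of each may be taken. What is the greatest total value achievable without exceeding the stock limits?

97 sci

Best selections within mass 23 and stock limits:
- 2×A + 1×B + 1×C: mass 22, value 97
- 1×A + 3×C + 1×D: mass 23, value 96
- 1×A + 2×B: mass 23, value 96
Best: 97 sci.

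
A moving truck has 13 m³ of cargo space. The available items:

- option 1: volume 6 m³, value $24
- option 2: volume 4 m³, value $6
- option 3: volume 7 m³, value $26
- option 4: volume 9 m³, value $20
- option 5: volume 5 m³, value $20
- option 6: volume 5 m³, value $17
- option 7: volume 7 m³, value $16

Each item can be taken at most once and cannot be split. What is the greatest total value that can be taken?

Check high-value combinations within 13 m³:
- option 1+option 3: volume 6+7=13, value 24+26=50
- option 3+option 5: volume 7+5=12, value 26+20=46
- option 1+option 5: volume 6+5=11, value 24+20=44
Best: $50.

$50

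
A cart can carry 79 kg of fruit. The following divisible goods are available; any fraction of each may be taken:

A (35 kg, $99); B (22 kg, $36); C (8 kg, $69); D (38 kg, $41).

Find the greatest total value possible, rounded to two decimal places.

219.11

Take in order of value per unit:
- C (69/8 per unit): all 8 → value 69, running total 69.00
- A (99/35 per unit): all 35 → value 99, running total 168.00
- B (36/22 per unit): all 22 → value 36, running total 204.00
- D (41/38 per unit): 14 of 38 → value 14×41/38 = 15.1053, running total 219.11
Total 219.11.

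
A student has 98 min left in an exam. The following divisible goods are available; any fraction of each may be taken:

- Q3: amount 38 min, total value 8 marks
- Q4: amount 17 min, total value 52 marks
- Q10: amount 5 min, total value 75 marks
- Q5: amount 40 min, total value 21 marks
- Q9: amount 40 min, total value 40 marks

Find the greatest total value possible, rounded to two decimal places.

185.90

Take in order of value per unit:
- Q10 (75/5 per unit): all 5 → value 75, running total 75.00
- Q4 (52/17 per unit): all 17 → value 52, running total 127.00
- Q9 (40/40 per unit): all 40 → value 40, running total 167.00
- Q5 (21/40 per unit): 36 of 40 → value 36×21/40 = 18.9000, running total 185.90
Total 185.90.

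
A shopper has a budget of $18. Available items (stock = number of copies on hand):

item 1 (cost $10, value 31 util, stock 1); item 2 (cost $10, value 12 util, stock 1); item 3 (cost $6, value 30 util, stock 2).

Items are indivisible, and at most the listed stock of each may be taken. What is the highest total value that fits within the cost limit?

Top feasible selections:
- 1×item 1 + 1×item 3: cost 16, value 61
- 2×item 3: cost 12, value 60
Best: 61 util.

61 util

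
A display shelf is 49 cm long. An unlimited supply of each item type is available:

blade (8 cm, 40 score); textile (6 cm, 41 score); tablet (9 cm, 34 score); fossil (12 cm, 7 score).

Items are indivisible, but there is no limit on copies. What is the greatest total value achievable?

Best value-per-unit is textile at 41/6, and filling with it alone uses length 8×6=48. No mix of the others beats 8×41 = 328.

328 score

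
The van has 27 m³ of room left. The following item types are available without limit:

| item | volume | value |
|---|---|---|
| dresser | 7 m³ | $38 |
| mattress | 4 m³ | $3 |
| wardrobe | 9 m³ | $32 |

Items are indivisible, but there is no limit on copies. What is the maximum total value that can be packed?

Best value-per-unit is dresser at 38/7; filling with it alone gives 3×38 = 114.
Optimal mix: 3×dresser + 1×mattress → volume 25, value 117.

$117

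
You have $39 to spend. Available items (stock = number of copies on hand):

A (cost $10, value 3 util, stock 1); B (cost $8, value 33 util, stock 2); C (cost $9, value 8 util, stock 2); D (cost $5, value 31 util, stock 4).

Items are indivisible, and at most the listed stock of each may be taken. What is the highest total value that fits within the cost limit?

Best selections within cost 39 and stock limits:
- 2×B + 4×D: cost 36, value 190
- 1×B + 1×C + 4×D: cost 37, value 165
- 1×A + 1×B + 4×D: cost 38, value 160
Best: 190 util.

190 util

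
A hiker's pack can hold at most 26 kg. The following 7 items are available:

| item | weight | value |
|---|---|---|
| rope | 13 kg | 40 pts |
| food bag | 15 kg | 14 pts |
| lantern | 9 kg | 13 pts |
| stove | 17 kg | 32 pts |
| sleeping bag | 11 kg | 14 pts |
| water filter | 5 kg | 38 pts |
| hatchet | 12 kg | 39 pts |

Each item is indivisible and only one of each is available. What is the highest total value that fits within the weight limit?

90 pts

This is a 0/1 knapsack; check combinations near the capacity.
- lantern+water filter+hatchet: weight 9+5+12=26, value 13+38+39=90
- rope+hatchet: weight 13+12=25, value 40+39=79
- rope+water filter: weight 13+5=18, value 40+38=78
- water filter+hatchet: weight 5+12=17, value 38+39=77
- stove+water filter: weight 17+5=22, value 32+38=70
Best: 90 pts.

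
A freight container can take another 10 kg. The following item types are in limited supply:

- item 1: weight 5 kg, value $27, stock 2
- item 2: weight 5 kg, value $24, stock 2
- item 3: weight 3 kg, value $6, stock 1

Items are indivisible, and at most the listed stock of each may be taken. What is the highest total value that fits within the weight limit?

$54

Best selections within weight 10 and stock limits:
- 2×item 1: weight 10, value 54
- 1×item 1 + 1×item 2: weight 10, value 51
- 2×item 2: weight 10, value 48
- 1×item 1 + 1×item 3: weight 8, value 33
Best: $54.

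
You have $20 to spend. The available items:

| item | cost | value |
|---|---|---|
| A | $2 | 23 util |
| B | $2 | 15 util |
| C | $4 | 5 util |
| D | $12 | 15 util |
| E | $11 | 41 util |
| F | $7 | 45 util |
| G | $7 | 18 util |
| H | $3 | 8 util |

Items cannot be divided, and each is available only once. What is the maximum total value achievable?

109 util

This is a 0/1 knapsack; check combinations near the capacity.
- A+E+F: cost 2+11+7=20, value 23+41+45=109
- A+B+F+G: cost 2+2+7+7=18, value 23+15+45+18=101
- B+E+F: cost 2+11+7=20, value 15+41+45=101
- A+B+C+F+H: cost 2+2+4+7+3=18, value 23+15+5+45+8=96
- A+F+G+H: cost 2+7+7+3=19, value 23+45+18+8=94
Best: 109 util.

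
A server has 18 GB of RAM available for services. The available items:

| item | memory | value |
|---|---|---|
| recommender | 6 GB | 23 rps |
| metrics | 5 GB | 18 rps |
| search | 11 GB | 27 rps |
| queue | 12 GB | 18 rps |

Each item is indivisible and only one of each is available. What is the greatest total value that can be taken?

50 rps

This is a 0/1 knapsack; check combinations near the capacity.
- recommender+search: memory 6+11=17, value 23+27=50
- metrics+search: memory 5+11=16, value 18+27=45
- recommender+metrics: memory 6+5=11, value 23+18=41
- recommender+queue: memory 6+12=18, value 23+18=41
- metrics+queue: memory 5+12=17, value 18+18=36
Best: 50 rps.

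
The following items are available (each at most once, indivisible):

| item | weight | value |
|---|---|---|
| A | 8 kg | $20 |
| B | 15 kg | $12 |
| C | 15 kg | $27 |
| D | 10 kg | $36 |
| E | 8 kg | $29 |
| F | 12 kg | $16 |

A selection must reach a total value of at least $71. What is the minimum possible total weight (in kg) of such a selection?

Subsets with value ≥ 71, sorted by total weight:
- A+D+E: weight 26, value 85
- D+E+F: weight 30, value 81
- A+D+F: weight 30, value 72
Minimum weight: 26 kg.

26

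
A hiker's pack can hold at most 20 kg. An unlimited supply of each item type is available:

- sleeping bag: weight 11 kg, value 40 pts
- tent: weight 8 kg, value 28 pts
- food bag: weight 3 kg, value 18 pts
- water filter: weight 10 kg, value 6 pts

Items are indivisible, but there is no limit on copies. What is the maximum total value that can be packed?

108 pts

Best value-per-unit is food bag at 18/3, and filling with it alone uses weight 6×3=18. No mix of the others beats 6×18 = 108.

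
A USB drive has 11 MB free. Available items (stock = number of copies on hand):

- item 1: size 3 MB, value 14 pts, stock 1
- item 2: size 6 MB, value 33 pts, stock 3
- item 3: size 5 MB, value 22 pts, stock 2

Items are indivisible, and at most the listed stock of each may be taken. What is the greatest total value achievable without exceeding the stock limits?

Best selections within size 11 and stock limits:
- 1×item 2 + 1×item 3: size 11, value 55
- 1×item 1 + 1×item 2: size 9, value 47
- 2×item 3: size 10, value 44
Best: 55 pts.

55 pts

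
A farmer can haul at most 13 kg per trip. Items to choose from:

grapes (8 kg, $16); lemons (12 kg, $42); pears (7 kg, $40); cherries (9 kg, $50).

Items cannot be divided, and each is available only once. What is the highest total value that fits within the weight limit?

Check high-value combinations within 13 kg:
- cherries: weight 9, value 50
- lemons: weight 12, value 42
- pears: weight 7, value 40
- grapes: weight 8, value 16
Best: $50.

$50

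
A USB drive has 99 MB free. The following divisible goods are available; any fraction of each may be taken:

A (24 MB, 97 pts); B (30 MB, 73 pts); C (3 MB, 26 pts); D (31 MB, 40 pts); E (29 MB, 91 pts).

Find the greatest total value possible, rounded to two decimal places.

303.77

Take in order of value per unit:
- C (26/3 per unit): all 3 → value 26, running total 26.00
- A (97/24 per unit): all 24 → value 97, running total 123.00
- E (91/29 per unit): all 29 → value 91, running total 214.00
- B (73/30 per unit): all 30 → value 73, running total 287.00
- D (40/31 per unit): 13 of 31 → value 13×40/31 = 16.7742, running total 303.77
Total 303.77.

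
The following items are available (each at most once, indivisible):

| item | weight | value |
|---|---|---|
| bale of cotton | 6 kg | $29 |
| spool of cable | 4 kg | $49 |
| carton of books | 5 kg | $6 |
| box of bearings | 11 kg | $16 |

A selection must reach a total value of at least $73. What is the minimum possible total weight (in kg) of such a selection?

10

Subsets with value ≥ 73, sorted by total weight:
- bale of cotton+spool of cable: weight 10, value 78
- bale of cotton+spool of cable+carton of books: weight 15, value 84
- bale of cotton+spool of cable+box of bearings: weight 21, value 94
Minimum weight: 10 kg.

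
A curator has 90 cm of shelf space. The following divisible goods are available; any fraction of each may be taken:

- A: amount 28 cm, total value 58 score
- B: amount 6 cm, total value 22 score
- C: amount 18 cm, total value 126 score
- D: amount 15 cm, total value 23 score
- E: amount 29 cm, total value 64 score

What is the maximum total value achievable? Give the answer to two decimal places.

Take in order of value per unit:
- C (126/18 per unit): all 18 → value 126, running total 126.00
- B (22/6 per unit): all 6 → value 22, running total 148.00
- E (64/29 per unit): all 29 → value 64, running total 212.00
- A (58/28 per unit): all 28 → value 58, running total 270.00
- D (23/15 per unit): 9 of 15 → value 9×23/15 = 13.8000, running total 283.80
Total 283.80.

283.80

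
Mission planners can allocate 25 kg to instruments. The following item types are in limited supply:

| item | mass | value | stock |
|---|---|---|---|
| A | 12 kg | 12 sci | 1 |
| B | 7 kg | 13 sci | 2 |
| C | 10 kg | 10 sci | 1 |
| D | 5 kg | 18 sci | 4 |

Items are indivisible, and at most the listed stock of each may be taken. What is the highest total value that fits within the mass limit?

Top feasible selections:
- 4×D: mass 20, value 72
- 1×B + 3×D: mass 22, value 67
Best: 72 sci.

72 sci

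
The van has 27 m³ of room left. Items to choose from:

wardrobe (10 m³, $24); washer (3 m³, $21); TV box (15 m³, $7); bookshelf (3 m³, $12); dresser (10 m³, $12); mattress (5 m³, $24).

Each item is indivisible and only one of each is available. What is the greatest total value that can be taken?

Check high-value combinations within 27 m³:
- wardrobe+washer+bookshelf+mattress: volume 10+3+3+5=21, value 24+21+12+24=81
- wardrobe+washer+mattress: volume 10+3+5=18, value 24+21+24=69
- washer+bookshelf+dresser+mattress: volume 3+3+10+5=21, value 21+12+12+24=69
- wardrobe+washer+bookshelf+dresser: volume 10+3+3+10=26, value 24+21+12+12=69
Best: $81.

$81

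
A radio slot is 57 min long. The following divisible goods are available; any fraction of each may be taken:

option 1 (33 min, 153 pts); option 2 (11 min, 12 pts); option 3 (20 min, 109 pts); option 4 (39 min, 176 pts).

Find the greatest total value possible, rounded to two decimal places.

280.05

Take in order of value per unit:
- option 3 (109/20 per unit): all 20 → value 109, running total 109.00
- option 1 (153/33 per unit): all 33 → value 153, running total 262.00
- option 4 (176/39 per unit): 4 of 39 → value 4×176/39 = 18.0513, running total 280.05
Total 280.05.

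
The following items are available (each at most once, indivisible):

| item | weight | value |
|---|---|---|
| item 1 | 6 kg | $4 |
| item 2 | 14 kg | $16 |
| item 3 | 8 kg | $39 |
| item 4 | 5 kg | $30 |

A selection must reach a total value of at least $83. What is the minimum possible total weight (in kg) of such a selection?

27

Subsets with value ≥ 83, sorted by total weight:
- item 2+item 3+item 4: weight 27, value 85
- item 1+item 2+item 3+item 4: weight 33, value 89
Minimum weight: 27 kg.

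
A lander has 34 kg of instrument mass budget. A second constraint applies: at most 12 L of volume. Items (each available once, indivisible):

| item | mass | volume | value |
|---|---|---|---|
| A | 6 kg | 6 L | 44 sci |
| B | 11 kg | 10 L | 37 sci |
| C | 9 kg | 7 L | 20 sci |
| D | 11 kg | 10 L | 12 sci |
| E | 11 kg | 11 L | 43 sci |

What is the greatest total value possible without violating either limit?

Feasible sets respecting both limits:
- A: mass 6, volume 6, value 44
- E: mass 11, volume 11, value 43
- B: mass 11, volume 10, value 37
Best: 44 sci.

44 sci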